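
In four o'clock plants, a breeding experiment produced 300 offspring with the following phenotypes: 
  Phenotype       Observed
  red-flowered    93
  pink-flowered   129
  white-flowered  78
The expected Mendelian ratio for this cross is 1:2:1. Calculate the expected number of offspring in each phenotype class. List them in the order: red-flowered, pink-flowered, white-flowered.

75, 150, 75

Total ratio parts = 4. Expected numbers out of 300:
  red-flowered: 300 × 1/4 = 75
  pink-flowered: 300 × 2/4 = 150
  white-flowered: 300 × 1/4 = 75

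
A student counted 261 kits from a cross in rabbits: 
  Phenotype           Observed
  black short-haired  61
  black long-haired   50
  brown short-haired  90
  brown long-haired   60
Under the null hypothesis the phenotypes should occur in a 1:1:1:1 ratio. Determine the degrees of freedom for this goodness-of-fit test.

3

A goodness-of-fit test with 4 phenotype classes has df = 4 − 1 = 3.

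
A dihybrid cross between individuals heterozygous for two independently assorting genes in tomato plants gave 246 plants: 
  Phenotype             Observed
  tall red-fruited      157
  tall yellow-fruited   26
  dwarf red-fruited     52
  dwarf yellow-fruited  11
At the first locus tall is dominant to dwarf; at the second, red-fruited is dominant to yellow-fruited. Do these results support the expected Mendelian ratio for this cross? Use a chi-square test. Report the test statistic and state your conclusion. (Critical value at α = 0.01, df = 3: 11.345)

A dihybrid F₂ with independent assortment and complete dominance at both loci gives a 9:3:3:1 phenotypic ratio.
Expected counts for N = 246 under a 9:3:3:1 ratio (total parts = 16):
  tall red-fruited: 246 × 9/16 = 138.375
  tall yellow-fruited: 246 × 3/16 = 46.125
  dwarf red-fruited: 246 × 3/16 = 46.125
  dwarf yellow-fruited: 246 × 1/16 = 15.375
χ² = Σ (O − E)² / E
  tall red-fruited: (157 − 138.375)² / 138.375 = 2.5069
  tall yellow-fruited: (26 − 46.125)² / 46.125 = 8.7808
  dwarf red-fruited: (52 − 46.125)² / 46.125 = 0.7483
  dwarf yellow-fruited: (11 − 15.375)² / 15.375 = 1.2449
χ² = 2.5069 + 8.7808 + 0.7483 + 1.2449 = 13.2809 ≈ 13.281
Degrees of freedom = 4 − 1 = 3; critical value at α = 0.01 is 11.345.
Since 13.281 > 11.345, we reject the null hypothesis — the data do not fit the 9:3:3:1 ratio.

13.281; not consistent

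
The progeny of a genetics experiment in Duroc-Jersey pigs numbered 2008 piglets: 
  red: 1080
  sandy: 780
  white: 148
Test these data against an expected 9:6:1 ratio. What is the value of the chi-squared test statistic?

7.171

Expected counts for N = 2008 under a 9:6:1 ratio (total parts = 16):
  red: 2008 × 9/16 = 1129.5
  sandy: 2008 × 6/16 = 753
  white: 2008 × 1/16 = 125.5
χ² = Σ (O − E)² / E
  red: (1080 − 1129.5)² / 1129.5 = 2.1693
  sandy: (780 − 753)² / 753 = 0.9681
  white: (148 − 125.5)² / 125.5 = 4.0339
χ² = 2.1693 + 0.9681 + 4.0339 = 7.1713 ≈ 7.171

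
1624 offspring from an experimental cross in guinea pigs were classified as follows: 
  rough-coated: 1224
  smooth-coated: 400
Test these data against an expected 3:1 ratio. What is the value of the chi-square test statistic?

Under the 3:1 hypothesis (Σ ratio = 4, N = 1624):
  rough-coated: 1624 × 3/4 = 1218
  smooth-coated: 1624 × 1/4 = 406
χ² = Σ (O − E)² / E
  rough-coated: (1224 − 1218)² / 1218 = 0.0296
  smooth-coated: (400 − 406)² / 406 = 0.0887
χ² = 0.0296 + 0.0887 = 0.1183 ≈ 0.118

0.118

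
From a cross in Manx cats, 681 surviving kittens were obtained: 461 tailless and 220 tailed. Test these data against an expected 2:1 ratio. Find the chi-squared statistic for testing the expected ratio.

0.324

Expected counts for N = 681 under a 2:1 ratio (total parts = 3):
  tailless: 681 × 2/3 = 454
  tailed: 681 × 1/3 = 227
χ² = Σ (O − E)² / E
  tailless: (461 − 454)² / 454 = 0.1079
  tailed: (220 − 227)² / 227 = 0.2159
χ² = 0.1079 + 0.2159 = 0.3238 ≈ 0.324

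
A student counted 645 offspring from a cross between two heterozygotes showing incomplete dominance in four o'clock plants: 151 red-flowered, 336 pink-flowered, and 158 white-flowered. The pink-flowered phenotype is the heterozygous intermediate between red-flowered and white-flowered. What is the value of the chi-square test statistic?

1.282

With incomplete dominance, a heterozygote × heterozygote cross gives a 1:2:1 phenotypic ratio.
The 1:2:1 ratio has 4 parts, so with N = 645 the expected counts are:
  red-flowered: 645 × 1/4 = 161.25
  pink-flowered: 645 × 2/4 = 322.5
  white-flowered: 645 × 1/4 = 161.25
χ² = Σ (O − E)² / E
  red-flowered: (151 − 161.25)² / 161.25 = 0.6516
  pink-flowered: (336 − 322.5)² / 322.5 = 0.5651
  white-flowered: (158 − 161.25)² / 161.25 = 0.0655
χ² = 0.6516 + 0.5651 + 0.0655 = 1.2822 ≈ 1.282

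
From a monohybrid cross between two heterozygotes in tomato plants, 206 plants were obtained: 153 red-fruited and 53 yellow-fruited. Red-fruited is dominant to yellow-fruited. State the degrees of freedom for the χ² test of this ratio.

For a monohybrid cross between heterozygotes with complete dominance, the expected phenotypic ratio is 3:1.
A goodness-of-fit test with 2 phenotype classes has df = 2 − 1 = 1.

1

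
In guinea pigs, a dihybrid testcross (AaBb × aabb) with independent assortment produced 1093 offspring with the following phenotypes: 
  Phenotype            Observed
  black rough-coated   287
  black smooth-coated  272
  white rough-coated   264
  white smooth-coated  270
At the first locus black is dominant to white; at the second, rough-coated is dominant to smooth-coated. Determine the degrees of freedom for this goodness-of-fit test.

3

A dihybrid testcross with independent assortment gives a 1:1:1:1 ratio.
A goodness-of-fit test with 4 phenotype classes has df = 4 − 1 = 3.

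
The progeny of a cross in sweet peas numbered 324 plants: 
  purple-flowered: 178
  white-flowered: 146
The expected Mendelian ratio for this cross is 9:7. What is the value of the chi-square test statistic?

0.227

Expected counts for N = 324 under a 9:7 ratio (total parts = 16):
  purple-flowered: 324 × 9/16 = 182.25
  white-flowered: 324 × 7/16 = 141.75
χ² = Σ (O − E)² / E
  purple-flowered: (178 − 182.25)² / 182.25 = 0.0991
  white-flowered: (146 − 141.75)² / 141.75 = 0.1274
χ² = 0.0991 + 0.1274 = 0.2265 ≈ 0.227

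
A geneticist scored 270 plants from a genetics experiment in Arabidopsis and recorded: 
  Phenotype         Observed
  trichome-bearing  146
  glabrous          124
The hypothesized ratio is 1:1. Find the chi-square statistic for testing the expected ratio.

1.793

Expected counts for N = 270 under a 1:1 ratio (total parts = 2):
  trichome-bearing: 270 × 1/2 = 135
  glabrous: 270 × 1/2 = 135
χ² = Σ (O − E)² / E
  trichome-bearing: (146 − 135)² / 135 = 0.8963
  glabrous: (124 − 135)² / 135 = 0.8963
χ² = 0.8963 + 0.8963 = 1.7926 ≈ 1.793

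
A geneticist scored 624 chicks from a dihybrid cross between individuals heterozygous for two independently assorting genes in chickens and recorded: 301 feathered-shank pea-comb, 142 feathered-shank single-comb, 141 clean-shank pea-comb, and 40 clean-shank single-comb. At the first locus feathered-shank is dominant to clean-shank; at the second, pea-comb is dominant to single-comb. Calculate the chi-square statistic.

A dihybrid F₂ with independent assortment and complete dominance at both loci gives a 9:3:3:1 phenotypic ratio.
The 9:3:3:1 ratio has 16 parts, so with N = 624 the expected counts are:
  feathered-shank pea-comb: 624 × 9/16 = 351
  feathered-shank single-comb: 624 × 3/16 = 117
  clean-shank pea-comb: 624 × 3/16 = 117
  clean-shank single-comb: 624 × 1/16 = 39
χ² = Σ (O − E)² / E
  feathered-shank pea-comb: (301 − 351)² / 351 = 7.1225
  feathered-shank single-comb: (142 − 117)² / 117 = 5.3419
  clean-shank pea-comb: (141 − 117)² / 117 = 4.9231
  clean-shank single-comb: (40 − 39)² / 39 = 0.0256
χ² = 7.1225 + 5.3419 + 4.9231 + 0.0256 = 17.4131 ≈ 17.413

17.413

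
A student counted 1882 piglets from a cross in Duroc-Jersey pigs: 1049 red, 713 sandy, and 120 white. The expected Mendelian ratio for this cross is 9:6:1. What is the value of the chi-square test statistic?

0.210

Expected counts for N = 1882 under a 9:6:1 ratio (total parts = 16):
  red: 1882 × 9/16 = 1058.625
  sandy: 1882 × 6/16 = 705.75
  white: 1882 × 1/16 = 117.625
χ² = Σ (O − E)² / E
  red: (1049 − 1058.625)² / 1058.625 = 0.0875
  sandy: (713 − 705.75)² / 705.75 = 0.0745
  white: (120 − 117.625)² / 117.625 = 0.0480
χ² = 0.0875 + 0.0745 + 0.0480 = 0.210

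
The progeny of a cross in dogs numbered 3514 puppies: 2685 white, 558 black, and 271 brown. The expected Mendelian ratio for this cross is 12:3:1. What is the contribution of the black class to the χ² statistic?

Under the 12:3:1 hypothesis (Σ ratio = 16, N = 3514):
  white: 3514 × 12/16 = 2635.5
  black: 3514 × 3/16 = 658.875
  brown: 3514 × 1/16 = 219.625
Contribution of black: (558 − 658.875)² / 658.875 = 15.4442

15.444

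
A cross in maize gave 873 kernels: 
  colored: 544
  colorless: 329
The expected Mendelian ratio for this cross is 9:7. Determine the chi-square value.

The 9:7 ratio has 16 parts, so with N = 873 the expected counts are:
  colored: 873 × 9/16 = 491.0625
  colorless: 873 × 7/16 = 381.9375
χ² = Σ (O − E)² / E
  colored: (544 − 491.0625)² / 491.0625 = 5.7068
  colorless: (329 − 381.9375)² / 381.9375 = 7.3373
χ² = 5.7068 + 7.3373 = 13.0441 ≈ 13.044

13.044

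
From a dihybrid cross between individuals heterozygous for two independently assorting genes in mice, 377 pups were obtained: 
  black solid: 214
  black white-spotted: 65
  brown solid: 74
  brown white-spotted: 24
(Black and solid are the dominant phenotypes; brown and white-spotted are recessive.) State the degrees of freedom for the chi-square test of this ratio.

A dihybrid F₂ with independent assortment and complete dominance at both loci gives a 9:3:3:1 phenotypic ratio.
A goodness-of-fit test with 4 phenotype classes has df = 4 − 1 = 3.

3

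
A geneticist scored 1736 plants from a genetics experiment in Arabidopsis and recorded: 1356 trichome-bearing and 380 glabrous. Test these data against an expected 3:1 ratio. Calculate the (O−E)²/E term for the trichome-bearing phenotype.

2.240

Expected counts for N = 1736 under a 3:1 ratio (total parts = 4):
  trichome-bearing: 1736 × 3/4 = 1302
  glabrous: 1736 × 1/4 = 434
Contribution of trichome-bearing: (1356 − 1302)² / 1302 = 2.2396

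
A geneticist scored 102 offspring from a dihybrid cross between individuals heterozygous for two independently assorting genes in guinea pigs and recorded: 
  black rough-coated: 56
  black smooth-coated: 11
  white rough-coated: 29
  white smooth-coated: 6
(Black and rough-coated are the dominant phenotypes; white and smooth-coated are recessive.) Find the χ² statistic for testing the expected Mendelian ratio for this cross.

8.606

A dihybrid F₂ with independent assortment and complete dominance at both loci gives a 9:3:3:1 phenotypic ratio.
Under the 9:3:3:1 hypothesis (Σ ratio = 16, N = 102):
  black rough-coated: 102 × 9/16 = 57.375
  black smooth-coated: 102 × 3/16 = 19.125
  white rough-coated: 102 × 3/16 = 19.125
  white smooth-coated: 102 × 1/16 = 6.375
χ² = Σ (O − E)² / E
  black rough-coated: (56 − 57.375)² / 57.375 = 0.0330
  black smooth-coated: (11 − 19.125)² / 19.125 = 3.4518
  white rough-coated: (29 − 19.125)² / 19.125 = 5.0989
  white smooth-coated: (6 − 6.375)² / 6.375 = 0.0221
χ² = 0.0330 + 3.4518 + 5.0989 + 0.0221 = 8.6058 ≈ 8.606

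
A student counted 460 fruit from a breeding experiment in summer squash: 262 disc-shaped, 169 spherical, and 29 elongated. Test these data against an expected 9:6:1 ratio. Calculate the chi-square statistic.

Under the 9:6:1 hypothesis (Σ ratio = 16, N = 460):
  disc-shaped: 460 × 9/16 = 258.75
  spherical: 460 × 6/16 = 172.5
  elongated: 460 × 1/16 = 28.75
χ² = Σ (O − E)² / E
  disc-shaped: (262 − 258.75)² / 258.75 = 0.0408
  spherical: (169 − 172.5)² / 172.5 = 0.0710
  elongated: (29 − 28.75)² / 28.75 = 0.0022
χ² = 0.0408 + 0.0710 + 0.0022 = 0.114

0.114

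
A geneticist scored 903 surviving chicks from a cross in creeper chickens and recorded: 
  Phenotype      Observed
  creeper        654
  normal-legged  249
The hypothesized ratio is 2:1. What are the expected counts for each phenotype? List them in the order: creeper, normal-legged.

Expected counts for N = 903 under a 2:1 ratio (total parts = 3):
  creeper: 903 × 2/3 = 602
  normal-legged: 903 × 1/3 = 301

602, 301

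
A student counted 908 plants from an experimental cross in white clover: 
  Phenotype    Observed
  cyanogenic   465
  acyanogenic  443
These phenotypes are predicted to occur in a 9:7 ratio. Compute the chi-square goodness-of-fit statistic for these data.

The 9:7 ratio has 16 parts, so with N = 908 the expected counts are:
  cyanogenic: 908 × 9/16 = 510.75
  acyanogenic: 908 × 7/16 = 397.25
χ² = Σ (O − E)² / E
  cyanogenic: (465 − 510.75)² / 510.75 = 4.0980
  acyanogenic: (443 − 397.25)² / 397.25 = 5.2689
χ² = 4.0980 + 5.2689 = 9.3669 ≈ 9.367

9.367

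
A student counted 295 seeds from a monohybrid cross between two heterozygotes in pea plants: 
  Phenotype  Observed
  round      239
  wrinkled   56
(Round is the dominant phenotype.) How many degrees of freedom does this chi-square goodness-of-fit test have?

For a monohybrid cross between heterozygotes with complete dominance, the expected phenotypic ratio is 3:1.
A goodness-of-fit test with 2 phenotype classes has df = 2 − 1 = 1.

1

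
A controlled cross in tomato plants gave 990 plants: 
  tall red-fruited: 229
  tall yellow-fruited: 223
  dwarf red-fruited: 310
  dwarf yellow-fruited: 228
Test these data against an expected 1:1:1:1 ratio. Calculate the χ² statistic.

21.127

Total ratio parts = 4. Expected numbers out of 990:
  tall red-fruited: 990 × 1/4 = 247.5
  tall yellow-fruited: 990 × 1/4 = 247.5
  dwarf red-fruited: 990 × 1/4 = 247.5
  dwarf yellow-fruited: 990 × 1/4 = 247.5
χ² = Σ (O − E)² / E
  tall red-fruited: (229 − 247.5)² / 247.5 = 1.3828
  tall yellow-fruited: (223 − 247.5)² / 247.5 = 2.4253
  dwarf red-fruited: (310 − 247.5)² / 247.5 = 15.7828
  dwarf yellow-fruited: (228 − 247.5)² / 247.5 = 1.5364
χ² = 1.3828 + 2.4253 + 15.7828 + 1.5364 = 21.1273 ≈ 21.127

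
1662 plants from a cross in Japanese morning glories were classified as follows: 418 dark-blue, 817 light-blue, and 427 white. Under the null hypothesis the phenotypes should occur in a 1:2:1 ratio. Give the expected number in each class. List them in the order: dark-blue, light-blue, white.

415.5, 831, 415.5

The 1:2:1 ratio has 4 parts, so with N = 1662 the expected counts are:
  dark-blue: 1662 × 1/4 = 415.5
  light-blue: 1662 × 2/4 = 831
  white: 1662 × 1/4 = 415.5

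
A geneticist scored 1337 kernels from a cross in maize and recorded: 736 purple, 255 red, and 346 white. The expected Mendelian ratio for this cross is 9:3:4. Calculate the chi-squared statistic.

Expected counts for N = 1337 under a 9:3:4 ratio (total parts = 16):
  purple: 1337 × 9/16 = 752.0625
  red: 1337 × 3/16 = 250.6875
  white: 1337 × 4/16 = 334.25
χ² = Σ (O − E)² / E
  purple: (736 − 752.0625)² / 752.0625 = 0.3431
  red: (255 − 250.6875)² / 250.6875 = 0.0742
  white: (346 − 334.25)² / 334.25 = 0.4131
χ² = 0.3431 + 0.0742 + 0.4131 = 0.8304 ≈ 0.830

0.830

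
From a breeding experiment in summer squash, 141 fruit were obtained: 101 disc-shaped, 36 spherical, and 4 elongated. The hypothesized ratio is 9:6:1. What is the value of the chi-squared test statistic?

Under the 9:6:1 hypothesis (Σ ratio = 16, N = 141):
  disc-shaped: 141 × 9/16 = 79.3125
  spherical: 141 × 6/16 = 52.875
  elongated: 141 × 1/16 = 8.8125
χ² = Σ (O − E)² / E
  disc-shaped: (101 − 79.3125)² / 79.3125 = 5.9303
  spherical: (36 − 52.875)² / 52.875 = 5.3856
  elongated: (4 − 8.8125)² / 8.8125 = 2.6281
χ² = 5.9303 + 5.3856 + 2.6281 = 13.944

13.944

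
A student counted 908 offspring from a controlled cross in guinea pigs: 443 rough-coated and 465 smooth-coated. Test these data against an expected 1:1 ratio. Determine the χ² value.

0.533

Under the 1:1 hypothesis (Σ ratio = 2, N = 908):
  rough-coated: 908 × 1/2 = 454
  smooth-coated: 908 × 1/2 = 454
χ² = Σ (O − E)² / E
  rough-coated: (443 − 454)² / 454 = 0.2665
  smooth-coated: (465 − 454)² / 454 = 0.2665
χ² = 0.2665 + 0.2665 = 0.533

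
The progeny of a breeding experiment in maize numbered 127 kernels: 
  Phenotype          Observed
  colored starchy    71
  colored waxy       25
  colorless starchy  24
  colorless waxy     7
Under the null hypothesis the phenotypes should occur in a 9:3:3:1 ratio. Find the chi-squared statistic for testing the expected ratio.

0.174

The 9:3:3:1 ratio has 16 parts, so with N = 127 the expected counts are:
  colored starchy: 127 × 9/16 = 71.4375
  colored waxy: 127 × 3/16 = 23.8125
  colorless starchy: 127 × 3/16 = 23.8125
  colorless waxy: 127 × 1/16 = 7.9375
χ² = Σ (O − E)² / E
  colored starchy: (71 − 71.4375)² / 71.4375 = 0.0027
  colored waxy: (25 − 23.8125)² / 23.8125 = 0.0592
  colorless starchy: (24 − 23.8125)² / 23.8125 = 0.0015
  colorless waxy: (7 − 7.9375)² / 7.9375 = 0.1107
χ² = 0.0027 + 0.0592 + 0.0015 + 0.1107 = 0.1741 ≈ 0.174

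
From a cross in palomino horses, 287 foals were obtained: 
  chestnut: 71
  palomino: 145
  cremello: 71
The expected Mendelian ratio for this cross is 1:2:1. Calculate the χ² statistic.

The 1:2:1 ratio has 4 parts, so with N = 287 the expected counts are:
  chestnut: 287 × 1/4 = 71.75
  palomino: 287 × 2/4 = 143.5
  cremello: 287 × 1/4 = 71.75
χ² = Σ (O − E)² / E
  chestnut: (71 − 71.75)² / 71.75 = 0.0078
  palomino: (145 − 143.5)² / 143.5 = 0.0157
  cremello: (71 − 71.75)² / 71.75 = 0.0078
χ² = 0.0078 + 0.0157 + 0.0078 = 0.0313 ≈ 0.031

0.031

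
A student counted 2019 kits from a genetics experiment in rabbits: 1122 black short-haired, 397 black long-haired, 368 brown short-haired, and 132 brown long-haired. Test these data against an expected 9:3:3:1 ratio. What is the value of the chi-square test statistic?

1.625

Expected counts for N = 2019 under a 9:3:3:1 ratio (total parts = 16):
  black short-haired: 2019 × 9/16 = 1135.6875
  black long-haired: 2019 × 3/16 = 378.5625
  brown short-haired: 2019 × 3/16 = 378.5625
  brown long-haired: 2019 × 1/16 = 126.1875
χ² = Σ (O − E)² / E
  black short-haired: (1122 − 1135.6875)² / 1135.6875 = 0.1650
  black long-haired: (397 − 378.5625)² / 378.5625 = 0.8980
  brown short-haired: (368 − 378.5625)² / 378.5625 = 0.2947
  brown long-haired: (132 − 126.1875)² / 126.1875 = 0.2677
χ² = 0.1650 + 0.8980 + 0.2947 + 0.2677 = 1.6254 ≈ 1.625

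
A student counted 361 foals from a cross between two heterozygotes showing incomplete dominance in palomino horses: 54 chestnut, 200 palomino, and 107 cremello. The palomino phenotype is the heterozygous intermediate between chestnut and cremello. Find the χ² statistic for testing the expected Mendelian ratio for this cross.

19.776

With incomplete dominance, a heterozygote × heterozygote cross gives a 1:2:1 phenotypic ratio.
Under the 1:2:1 hypothesis (Σ ratio = 4, N = 361):
  chestnut: 361 × 1/4 = 90.25
  palomino: 361 × 2/4 = 180.5
  cremello: 361 × 1/4 = 90.25
χ² = Σ (O − E)² / E
  chestnut: (54 − 90.25)² / 90.25 = 14.5602
  palomino: (200 − 180.5)² / 180.5 = 2.1066
  cremello: (107 − 90.25)² / 90.25 = 3.1087
χ² = 14.5602 + 2.1066 + 3.1087 = 19.7755 ≈ 19.776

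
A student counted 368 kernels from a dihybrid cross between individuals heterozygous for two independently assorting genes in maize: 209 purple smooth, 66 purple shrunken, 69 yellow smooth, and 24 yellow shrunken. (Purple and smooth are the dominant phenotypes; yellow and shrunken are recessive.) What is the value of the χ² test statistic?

0.193

A dihybrid F₂ with independent assortment and complete dominance at both loci gives a 9:3:3:1 phenotypic ratio.
Total ratio parts = 16. Expected numbers out of 368:
  purple smooth: 368 × 9/16 = 207
  purple shrunken: 368 × 3/16 = 69
  yellow smooth: 368 × 3/16 = 69
  yellow shrunken: 368 × 1/16 = 23
χ² = Σ (O − E)² / E
  purple smooth: (209 − 207)² / 207 = 0.0193
  purple shrunken: (66 − 69)² / 69 = 0.1304
  yellow smooth: (69 − 69)² / 69 = 0.0000
  yellow shrunken: (24 − 23)² / 23 = 0.0435
χ² = 0.0193 + 0.1304 + 0.0000 + 0.0435 = 0.1932 ≈ 0.193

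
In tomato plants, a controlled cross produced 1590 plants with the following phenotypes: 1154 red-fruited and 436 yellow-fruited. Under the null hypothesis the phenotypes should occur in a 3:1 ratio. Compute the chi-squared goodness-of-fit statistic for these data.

4.972

Total ratio parts = 4. Expected numbers out of 1590:
  red-fruited: 1590 × 3/4 = 1192.5
  yellow-fruited: 1590 × 1/4 = 397.5
χ² = Σ (O − E)² / E
  red-fruited: (1154 − 1192.5)² / 1192.5 = 1.2430
  yellow-fruited: (436 − 397.5)² / 397.5 = 3.7289
χ² = 1.2430 + 3.7289 = 4.9719 ≈ 4.972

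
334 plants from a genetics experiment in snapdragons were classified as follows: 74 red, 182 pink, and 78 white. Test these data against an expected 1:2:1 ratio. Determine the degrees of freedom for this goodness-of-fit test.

2

A goodness-of-fit test with 3 phenotype classes has df = 3 − 1 = 2.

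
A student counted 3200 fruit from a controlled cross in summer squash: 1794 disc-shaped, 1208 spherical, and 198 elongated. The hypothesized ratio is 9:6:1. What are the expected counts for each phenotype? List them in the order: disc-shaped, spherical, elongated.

1800, 1200, 200

Under the 9:6:1 hypothesis (Σ ratio = 16, N = 3200):
  disc-shaped: 3200 × 9/16 = 1800
  spherical: 3200 × 6/16 = 1200
  elongated: 3200 × 1/16 = 200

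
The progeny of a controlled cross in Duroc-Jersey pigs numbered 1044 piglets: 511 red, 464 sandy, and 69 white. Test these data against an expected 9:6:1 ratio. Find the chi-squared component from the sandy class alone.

13.426

The 9:6:1 ratio has 16 parts, so with N = 1044 the expected counts are:
  red: 1044 × 9/16 = 587.25
  sandy: 1044 × 6/16 = 391.5
  white: 1044 × 1/16 = 65.25
Contribution of sandy: (464 − 391.5)² / 391.5 = 13.4259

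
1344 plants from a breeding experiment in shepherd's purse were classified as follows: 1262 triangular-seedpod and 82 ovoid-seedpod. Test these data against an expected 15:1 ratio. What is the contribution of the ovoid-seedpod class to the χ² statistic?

Expected counts for N = 1344 under a 15:1 ratio (total parts = 16):
  triangular-seedpod: 1344 × 15/16 = 1260
  ovoid-seedpod: 1344 × 1/16 = 84
Contribution of ovoid-seedpod: (82 − 84)² / 84 = 0.0476

0.048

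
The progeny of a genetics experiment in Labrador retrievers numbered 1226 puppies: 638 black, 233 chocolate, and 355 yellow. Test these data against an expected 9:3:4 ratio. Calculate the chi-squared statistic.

Under the 9:3:4 hypothesis (Σ ratio = 16, N = 1226):
  black: 1226 × 9/16 = 689.625
  chocolate: 1226 × 3/16 = 229.875
  yellow: 1226 × 4/16 = 306.5
χ² = Σ (O − E)² / E
  black: (638 − 689.625)² / 689.625 = 3.8646
  chocolate: (233 − 229.875)² / 229.875 = 0.0425
  yellow: (355 − 306.5)² / 306.5 = 7.6746
χ² = 3.8646 + 0.0425 + 7.6746 = 11.5817 ≈ 11.582

11.582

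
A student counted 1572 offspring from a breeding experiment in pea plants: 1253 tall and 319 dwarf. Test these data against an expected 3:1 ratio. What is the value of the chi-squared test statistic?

The 3:1 ratio has 4 parts, so with N = 1572 the expected counts are:
  tall: 1572 × 3/4 = 1179
  dwarf: 1572 × 1/4 = 393
χ² = Σ (O − E)² / E
  tall: (1253 − 1179)² / 1179 = 4.6446
  dwarf: (319 − 393)² / 393 = 13.9338
χ² = 4.6446 + 13.9338 = 18.5784 ≈ 18.578

18.578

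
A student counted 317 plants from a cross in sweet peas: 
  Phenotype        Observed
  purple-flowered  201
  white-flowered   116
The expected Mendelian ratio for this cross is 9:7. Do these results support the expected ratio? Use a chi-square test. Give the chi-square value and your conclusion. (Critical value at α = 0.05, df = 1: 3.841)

Under the 9:7 hypothesis (Σ ratio = 16, N = 317):
  purple-flowered: 317 × 9/16 = 178.3125
  white-flowered: 317 × 7/16 = 138.6875
χ² = Σ (O − E)² / E
  purple-flowered: (201 − 178.3125)² / 178.3125 = 2.8866
  white-flowered: (116 − 138.6875)² / 138.6875 = 3.7114
χ² = 2.8866 + 3.7114 = 6.598
Degrees of freedom = 2 − 1 = 1; critical value at α = 0.05 is 3.841.
Since 6.598 > 3.841, we reject the null hypothesis — the data do not fit the 9:7 ratio.

6.598; not consistent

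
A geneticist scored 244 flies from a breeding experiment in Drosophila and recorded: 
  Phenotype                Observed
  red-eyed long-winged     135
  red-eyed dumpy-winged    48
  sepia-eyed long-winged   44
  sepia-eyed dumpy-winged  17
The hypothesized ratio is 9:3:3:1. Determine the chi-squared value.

0.415

Total ratio parts = 16. Expected numbers out of 244:
  red-eyed long-winged: 244 × 9/16 = 137.25
  red-eyed dumpy-winged: 244 × 3/16 = 45.75
  sepia-eyed long-winged: 244 × 3/16 = 45.75
  sepia-eyed dumpy-winged: 244 × 1/16 = 15.25
χ² = Σ (O − E)² / E
  red-eyed long-winged: (135 − 137.25)² / 137.25 = 0.0369
  red-eyed dumpy-winged: (48 − 45.75)² / 45.75 = 0.1107
  sepia-eyed long-winged: (44 − 45.75)² / 45.75 = 0.0669
  sepia-eyed dumpy-winged: (17 − 15.25)² / 15.25 = 0.2008
χ² = 0.0369 + 0.1107 + 0.0669 + 0.2008 = 0.4153 ≈ 0.415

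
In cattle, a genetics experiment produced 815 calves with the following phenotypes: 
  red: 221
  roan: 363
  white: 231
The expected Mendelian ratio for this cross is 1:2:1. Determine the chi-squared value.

9.964

The 1:2:1 ratio has 4 parts, so with N = 815 the expected counts are:
  red: 815 × 1/4 = 203.75
  roan: 815 × 2/4 = 407.5
  white: 815 × 1/4 = 203.75
χ² = Σ (O − E)² / E
  red: (221 − 203.75)² / 203.75 = 1.4604
  roan: (363 − 407.5)² / 407.5 = 4.8595
  white: (231 − 203.75)² / 203.75 = 3.6445
χ² = 1.4604 + 4.8595 + 3.6445 = 9.9644 ≈ 9.964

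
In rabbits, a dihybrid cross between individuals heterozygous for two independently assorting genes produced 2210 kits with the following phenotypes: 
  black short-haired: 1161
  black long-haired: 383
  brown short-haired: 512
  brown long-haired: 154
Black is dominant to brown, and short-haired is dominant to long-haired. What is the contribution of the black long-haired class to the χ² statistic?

A dihybrid F₂ with independent assortment and complete dominance at both loci gives a 9:3:3:1 phenotypic ratio.
The 9:3:3:1 ratio has 16 parts, so with N = 2210 the expected counts are:
  black short-haired: 2210 × 9/16 = 1243.125
  black long-haired: 2210 × 3/16 = 414.375
  brown short-haired: 2210 × 3/16 = 414.375
  brown long-haired: 2210 × 1/16 = 138.125
Contribution of black long-haired: (383 − 414.375)² / 414.375 = 2.3756

2.376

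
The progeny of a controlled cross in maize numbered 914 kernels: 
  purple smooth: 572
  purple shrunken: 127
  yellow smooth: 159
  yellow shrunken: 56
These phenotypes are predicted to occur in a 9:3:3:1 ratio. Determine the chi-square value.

Expected counts for N = 914 under a 9:3:3:1 ratio (total parts = 16):
  purple smooth: 914 × 9/16 = 514.125
  purple shrunken: 914 × 3/16 = 171.375
  yellow smooth: 914 × 3/16 = 171.375
  yellow shrunken: 914 × 1/16 = 57.125
χ² = Σ (O − E)² / E
  purple smooth: (572 − 514.125)² / 514.125 = 6.5150
  purple shrunken: (127 − 171.375)² / 171.375 = 11.4902
  yellow smooth: (159 − 171.375)² / 171.375 = 0.8936
  yellow shrunken: (56 − 57.125)² / 57.125 = 0.0222
χ² = 6.5150 + 11.4902 + 0.8936 + 0.0222 = 18.921

18.921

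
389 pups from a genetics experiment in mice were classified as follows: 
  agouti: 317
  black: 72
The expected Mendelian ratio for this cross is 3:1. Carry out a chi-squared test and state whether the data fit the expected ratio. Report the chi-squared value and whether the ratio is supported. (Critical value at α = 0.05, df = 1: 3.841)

8.741; not consistent

The 3:1 ratio has 4 parts, so with N = 389 the expected counts are:
  agouti: 389 × 3/4 = 291.75
  black: 389 × 1/4 = 97.25
χ² = Σ (O − E)² / E
  agouti: (317 − 291.75)² / 291.75 = 2.1853
  black: (72 − 97.25)² / 97.25 = 6.5559
χ² = 2.1853 + 6.5559 = 8.7412 ≈ 8.741
Degrees of freedom = 2 − 1 = 1; critical value at α = 0.05 is 3.841.
Since 8.741 > 3.841, we reject the null hypothesis — the data do not fit the 3:1 ratio.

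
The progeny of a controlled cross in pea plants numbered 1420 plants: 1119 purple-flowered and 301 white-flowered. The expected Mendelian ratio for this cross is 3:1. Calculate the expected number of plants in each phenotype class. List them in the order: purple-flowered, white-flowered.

1065, 355

Total ratio parts = 4. Expected numbers out of 1420:
  purple-flowered: 1420 × 3/4 = 1065
  white-flowered: 1420 × 1/4 = 355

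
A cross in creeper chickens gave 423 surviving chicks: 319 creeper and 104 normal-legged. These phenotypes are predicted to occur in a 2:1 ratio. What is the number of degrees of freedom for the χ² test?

A goodness-of-fit test with 2 phenotype classes has df = 2 − 1 = 1.

1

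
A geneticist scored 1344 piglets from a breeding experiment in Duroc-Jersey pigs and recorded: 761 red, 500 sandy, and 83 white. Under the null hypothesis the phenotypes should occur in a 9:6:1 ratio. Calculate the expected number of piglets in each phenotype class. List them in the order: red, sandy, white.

756, 504, 84

The 9:6:1 ratio has 16 parts, so with N = 1344 the expected counts are:
  red: 1344 × 9/16 = 756
  sandy: 1344 × 6/16 = 504
  white: 1344 × 1/16 = 84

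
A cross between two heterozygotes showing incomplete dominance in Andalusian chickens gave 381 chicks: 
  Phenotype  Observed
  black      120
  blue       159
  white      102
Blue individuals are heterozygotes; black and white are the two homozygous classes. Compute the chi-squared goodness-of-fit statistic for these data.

12.118

With incomplete dominance, a heterozygote × heterozygote cross gives a 1:2:1 phenotypic ratio.
The 1:2:1 ratio has 4 parts, so with N = 381 the expected counts are:
  black: 381 × 1/4 = 95.25
  blue: 381 × 2/4 = 190.5
  white: 381 × 1/4 = 95.25
χ² = Σ (O − E)² / E
  black: (120 − 95.25)² / 95.25 = 6.4311
  blue: (159 − 190.5)² / 190.5 = 5.2087
  white: (102 − 95.25)² / 95.25 = 0.4783
χ² = 6.4311 + 5.2087 + 0.4783 = 12.1181 ≈ 12.118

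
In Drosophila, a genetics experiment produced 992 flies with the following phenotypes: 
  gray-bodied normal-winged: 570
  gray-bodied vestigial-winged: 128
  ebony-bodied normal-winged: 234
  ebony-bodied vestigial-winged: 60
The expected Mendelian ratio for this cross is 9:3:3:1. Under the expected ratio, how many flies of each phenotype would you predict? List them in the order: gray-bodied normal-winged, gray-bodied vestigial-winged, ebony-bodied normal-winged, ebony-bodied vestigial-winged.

558, 186, 186, 62

Under the 9:3:3:1 hypothesis (Σ ratio = 16, N = 992):
  gray-bodied normal-winged: 992 × 9/16 = 558
  gray-bodied vestigial-winged: 992 × 3/16 = 186
  ebony-bodied normal-winged: 992 × 3/16 = 186
  ebony-bodied vestigial-winged: 992 × 1/16 = 62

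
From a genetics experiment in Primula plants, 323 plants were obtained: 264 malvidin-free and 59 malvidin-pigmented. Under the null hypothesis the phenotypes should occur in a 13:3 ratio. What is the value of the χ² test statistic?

The 13:3 ratio has 16 parts, so with N = 323 the expected counts are:
  malvidin-free: 323 × 13/16 = 262.4375
  malvidin-pigmented: 323 × 3/16 = 60.5625
χ² = Σ (O − E)² / E
  malvidin-free: (264 − 262.4375)² / 262.4375 = 0.0093
  malvidin-pigmented: (59 − 60.5625)² / 60.5625 = 0.0403
χ² = 0.0093 + 0.0403 = 0.0496 ≈ 0.050

0.050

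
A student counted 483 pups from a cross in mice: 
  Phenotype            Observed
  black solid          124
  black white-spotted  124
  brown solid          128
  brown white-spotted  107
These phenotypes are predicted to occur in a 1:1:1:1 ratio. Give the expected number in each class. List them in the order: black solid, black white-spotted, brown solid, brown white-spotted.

The 1:1:1:1 ratio has 4 parts, so with N = 483 the expected counts are:
  black solid: 483 × 1/4 = 120.75
  black white-spotted: 483 × 1/4 = 120.75
  brown solid: 483 × 1/4 = 120.75
  brown white-spotted: 483 × 1/4 = 120.75

120.75, 120.75, 120.75, 120.75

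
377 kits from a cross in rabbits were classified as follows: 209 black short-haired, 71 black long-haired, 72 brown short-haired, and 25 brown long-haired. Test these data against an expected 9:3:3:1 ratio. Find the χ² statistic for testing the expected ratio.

The 9:3:3:1 ratio has 16 parts, so with N = 377 the expected counts are:
  black short-haired: 377 × 9/16 = 212.0625
  black long-haired: 377 × 3/16 = 70.6875
  brown short-haired: 377 × 3/16 = 70.6875
  brown long-haired: 377 × 1/16 = 23.5625
χ² = Σ (O − E)² / E
  black short-haired: (209 − 212.0625)² / 212.0625 = 0.0442
  black long-haired: (71 − 70.6875)² / 70.6875 = 0.0014
  brown short-haired: (72 − 70.6875)² / 70.6875 = 0.0244
  brown long-haired: (25 − 23.5625)² / 23.5625 = 0.0877
χ² = 0.0442 + 0.0014 + 0.0244 + 0.0877 = 0.1577 ≈ 0.158

0.158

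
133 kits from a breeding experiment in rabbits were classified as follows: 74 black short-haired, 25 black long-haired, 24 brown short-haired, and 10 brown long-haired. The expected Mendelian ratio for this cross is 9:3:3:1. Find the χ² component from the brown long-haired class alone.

0.343

The 9:3:3:1 ratio has 16 parts, so with N = 133 the expected counts are:
  black short-haired: 133 × 9/16 = 74.8125
  black long-haired: 133 × 3/16 = 24.9375
  brown short-haired: 133 × 3/16 = 24.9375
  brown long-haired: 133 × 1/16 = 8.3125
Contribution of brown long-haired: (10 − 8.3125)² / 8.3125 = 0.3426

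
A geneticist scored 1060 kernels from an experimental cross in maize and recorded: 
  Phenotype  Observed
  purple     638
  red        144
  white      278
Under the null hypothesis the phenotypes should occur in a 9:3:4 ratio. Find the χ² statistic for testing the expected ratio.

18.643

Expected counts for N = 1060 under a 9:3:4 ratio (total parts = 16):
  purple: 1060 × 9/16 = 596.25
  red: 1060 × 3/16 = 198.75
  white: 1060 × 4/16 = 265
χ² = Σ (O − E)² / E
  purple: (638 − 596.25)² / 596.25 = 2.9234
  red: (144 − 198.75)² / 198.75 = 15.0821
  white: (278 − 265)² / 265 = 0.6377
χ² = 2.9234 + 15.0821 + 0.6377 = 18.6432 ≈ 18.643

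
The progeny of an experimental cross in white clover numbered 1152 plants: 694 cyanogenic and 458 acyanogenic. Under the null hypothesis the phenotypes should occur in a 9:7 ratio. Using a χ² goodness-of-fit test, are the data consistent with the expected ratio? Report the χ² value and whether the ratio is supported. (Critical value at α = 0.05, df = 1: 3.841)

Total ratio parts = 16. Expected numbers out of 1152:
  cyanogenic: 1152 × 9/16 = 648
  acyanogenic: 1152 × 7/16 = 504
χ² = Σ (O − E)² / E
  cyanogenic: (694 − 648)² / 648 = 3.2654
  acyanogenic: (458 − 504)² / 504 = 4.1984
χ² = 3.2654 + 4.1984 = 7.4638 ≈ 7.464
Degrees of freedom = 2 − 1 = 1; critical value at α = 0.05 is 3.841.
Since 7.464 > 3.841, we reject the null hypothesis — the data do not fit the 9:7 ratio.

7.464; not consistent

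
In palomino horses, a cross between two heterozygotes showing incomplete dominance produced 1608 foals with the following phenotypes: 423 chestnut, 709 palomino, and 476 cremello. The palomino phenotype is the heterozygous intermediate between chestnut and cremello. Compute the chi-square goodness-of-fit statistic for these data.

25.944

With incomplete dominance, a heterozygote × heterozygote cross gives a 1:2:1 phenotypic ratio.
The 1:2:1 ratio has 4 parts, so with N = 1608 the expected counts are:
  chestnut: 1608 × 1/4 = 402
  palomino: 1608 × 2/4 = 804
  cremello: 1608 × 1/4 = 402
χ² = Σ (O − E)² / E
  chestnut: (423 − 402)² / 402 = 1.0970
  palomino: (709 − 804)² / 804 = 11.2251
  cremello: (476 − 402)² / 402 = 13.6219
χ² = 1.0970 + 11.2251 + 13.6219 = 25.944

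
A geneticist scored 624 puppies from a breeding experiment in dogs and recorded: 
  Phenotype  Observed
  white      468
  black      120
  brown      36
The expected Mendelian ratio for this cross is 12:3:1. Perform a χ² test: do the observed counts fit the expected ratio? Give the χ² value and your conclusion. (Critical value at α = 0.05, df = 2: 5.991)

0.308; consistent

Total ratio parts = 16. Expected numbers out of 624:
  white: 624 × 12/16 = 468
  black: 624 × 3/16 = 117
  brown: 624 × 1/16 = 39
χ² = Σ (O − E)² / E
  white: (468 − 468)² / 468 = 0.0000
  black: (120 − 117)² / 117 = 0.0769
  brown: (36 − 39)² / 39 = 0.2308
χ² = 0.0000 + 0.0769 + 0.2308 = 0.3077 ≈ 0.308
Degrees of freedom = 3 − 1 = 2; critical value at α = 0.05 is 5.991.
Since 0.308 < 5.991, we fail to reject the null hypothesis — the data are consistent with the 12:3:1 ratio.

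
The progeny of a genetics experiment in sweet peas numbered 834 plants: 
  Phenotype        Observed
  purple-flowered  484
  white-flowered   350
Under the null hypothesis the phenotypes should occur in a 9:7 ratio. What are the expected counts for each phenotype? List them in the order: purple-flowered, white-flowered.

Total ratio parts = 16. Expected numbers out of 834:
  purple-flowered: 834 × 9/16 = 469.125
  white-flowered: 834 × 7/16 = 364.875

469.125, 364.875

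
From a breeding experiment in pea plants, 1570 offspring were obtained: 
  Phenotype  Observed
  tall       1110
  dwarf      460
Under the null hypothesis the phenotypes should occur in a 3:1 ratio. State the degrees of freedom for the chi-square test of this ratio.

1

A goodness-of-fit test with 2 phenotype classes has df = 2 − 1 = 1.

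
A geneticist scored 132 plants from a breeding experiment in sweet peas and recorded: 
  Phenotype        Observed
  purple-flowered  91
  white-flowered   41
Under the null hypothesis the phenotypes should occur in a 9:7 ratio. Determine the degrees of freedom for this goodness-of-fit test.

1

A goodness-of-fit test with 2 phenotype classes has df = 2 − 1 = 1.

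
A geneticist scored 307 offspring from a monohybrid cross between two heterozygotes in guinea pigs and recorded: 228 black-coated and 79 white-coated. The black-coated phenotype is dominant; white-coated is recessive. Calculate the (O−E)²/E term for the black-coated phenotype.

0.022

For a monohybrid cross between heterozygotes with complete dominance, the expected phenotypic ratio is 3:1.
Under the 3:1 hypothesis (Σ ratio = 4, N = 307):
  black-coated: 307 × 3/4 = 230.25
  white-coated: 307 × 1/4 = 76.75
Contribution of black-coated: (228 − 230.25)² / 230.25 = 0.0220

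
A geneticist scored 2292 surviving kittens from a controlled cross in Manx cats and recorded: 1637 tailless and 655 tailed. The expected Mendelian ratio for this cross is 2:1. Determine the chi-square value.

23.327

The 2:1 ratio has 3 parts, so with N = 2292 the expected counts are:
  tailless: 2292 × 2/3 = 1528
  tailed: 2292 × 1/3 = 764
χ² = Σ (O − E)² / E
  tailless: (1637 − 1528)² / 1528 = 7.7755
  tailed: (655 − 764)² / 764 = 15.5510
χ² = 7.7755 + 15.5510 = 23.3265 ≈ 23.327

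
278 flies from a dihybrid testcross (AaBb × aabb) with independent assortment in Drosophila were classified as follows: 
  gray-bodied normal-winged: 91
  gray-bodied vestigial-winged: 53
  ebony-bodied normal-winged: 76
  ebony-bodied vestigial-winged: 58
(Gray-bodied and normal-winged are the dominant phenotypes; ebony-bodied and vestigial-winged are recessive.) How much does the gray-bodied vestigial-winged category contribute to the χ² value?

A dihybrid testcross with independent assortment gives a 1:1:1:1 ratio.
Expected counts for N = 278 under a 1:1:1:1 ratio (total parts = 4):
  gray-bodied normal-winged: 278 × 1/4 = 69.5
  gray-bodied vestigial-winged: 278 × 1/4 = 69.5
  ebony-bodied normal-winged: 278 × 1/4 = 69.5
  ebony-bodied vestigial-winged: 278 × 1/4 = 69.5
Contribution of gray-bodied vestigial-winged: (53 − 69.5)² / 69.5 = 3.9173

3.917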